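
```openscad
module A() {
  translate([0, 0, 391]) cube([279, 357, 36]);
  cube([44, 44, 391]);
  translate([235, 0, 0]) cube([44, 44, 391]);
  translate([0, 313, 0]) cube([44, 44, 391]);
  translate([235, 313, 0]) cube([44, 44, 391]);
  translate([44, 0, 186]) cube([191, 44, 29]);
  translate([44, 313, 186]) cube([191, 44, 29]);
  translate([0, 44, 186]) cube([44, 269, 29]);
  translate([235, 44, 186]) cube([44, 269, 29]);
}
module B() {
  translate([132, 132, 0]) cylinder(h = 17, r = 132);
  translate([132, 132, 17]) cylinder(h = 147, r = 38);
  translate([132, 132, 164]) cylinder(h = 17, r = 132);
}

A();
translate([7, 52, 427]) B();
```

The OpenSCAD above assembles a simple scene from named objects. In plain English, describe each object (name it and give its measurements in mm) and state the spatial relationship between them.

A is a simple wooden stool: a rectangular seat 279 mm (x) by 357 mm (y), 36 mm thick, top face at z = 427 mm, on four square legs, each 44×44 mm in cross-section. The legs rest on z = 0, each flush with a corner of the seat. Four stretchers, 44 mm wide and 29 mm tall, connect adjacent legs with their undersides at z = 186 mm, each running between the inner faces of the legs it joins and aligned with the legs' outer faces on the other axis.

B is a spool: two coaxial disc flanges of radius 132 mm and thickness 17 mm, joined by a core cylinder of radius 38 mm and height 147 mm. The lower flange rests on z = 0 and the three cylinders share a vertical axis.

The spool is on top of the stool.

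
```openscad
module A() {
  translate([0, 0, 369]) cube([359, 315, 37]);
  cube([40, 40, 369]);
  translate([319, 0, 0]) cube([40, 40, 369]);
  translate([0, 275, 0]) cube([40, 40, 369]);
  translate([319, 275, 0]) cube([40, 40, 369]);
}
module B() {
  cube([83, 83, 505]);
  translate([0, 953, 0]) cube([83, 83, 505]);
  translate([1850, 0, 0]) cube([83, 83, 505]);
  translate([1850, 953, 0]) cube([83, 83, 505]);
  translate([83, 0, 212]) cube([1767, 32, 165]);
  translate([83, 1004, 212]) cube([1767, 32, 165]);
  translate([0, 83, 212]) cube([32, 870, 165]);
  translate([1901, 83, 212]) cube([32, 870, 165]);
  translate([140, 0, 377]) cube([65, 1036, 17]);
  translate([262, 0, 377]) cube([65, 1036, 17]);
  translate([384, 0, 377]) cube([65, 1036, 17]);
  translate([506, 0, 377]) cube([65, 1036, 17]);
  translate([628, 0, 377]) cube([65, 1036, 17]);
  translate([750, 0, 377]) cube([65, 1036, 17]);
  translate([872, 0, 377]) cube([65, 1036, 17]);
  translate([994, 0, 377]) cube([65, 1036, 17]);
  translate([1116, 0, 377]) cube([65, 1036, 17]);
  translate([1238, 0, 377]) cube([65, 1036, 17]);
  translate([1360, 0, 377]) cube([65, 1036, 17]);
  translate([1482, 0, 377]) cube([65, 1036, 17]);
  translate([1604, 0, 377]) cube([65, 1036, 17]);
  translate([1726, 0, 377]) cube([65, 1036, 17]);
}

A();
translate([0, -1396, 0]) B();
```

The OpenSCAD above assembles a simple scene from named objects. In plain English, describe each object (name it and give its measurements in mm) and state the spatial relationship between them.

A is a four-legged stool. The seat is 359×315 mm, 37 mm thick, top at z = 406 mm. It stands on four square legs, each 40×40 mm in cross-section, from z = 0 to the seat underside, each flush with a corner of the seat.

B is a bed frame 1933 mm long (x) by 1036 mm wide (y). Four 83×83 mm corner posts, 505 mm tall, at the corners of the footprint. Four rails of 32 mm thickness and 165 mm height run between adjacent posts with their undersides at z = 212 mm, their outer faces flush with the outside of the frame (the two x-running rails run between the posts' inner faces; the two y-running rails run between the posts' inner faces). 14 slats, each 65 mm wide (x) and 17 mm thick, lie across the top of the two x-running rails, running the full 1036 mm width of the frame in y; the slats are evenly spaced along x between the inner faces of the end posts with equal gaps (rounded down to the nearest mm) at the −x end and between each pair — any rounding remainder accumulates at the +x end.

The bed frame is on the floor beside the stool on its −y side.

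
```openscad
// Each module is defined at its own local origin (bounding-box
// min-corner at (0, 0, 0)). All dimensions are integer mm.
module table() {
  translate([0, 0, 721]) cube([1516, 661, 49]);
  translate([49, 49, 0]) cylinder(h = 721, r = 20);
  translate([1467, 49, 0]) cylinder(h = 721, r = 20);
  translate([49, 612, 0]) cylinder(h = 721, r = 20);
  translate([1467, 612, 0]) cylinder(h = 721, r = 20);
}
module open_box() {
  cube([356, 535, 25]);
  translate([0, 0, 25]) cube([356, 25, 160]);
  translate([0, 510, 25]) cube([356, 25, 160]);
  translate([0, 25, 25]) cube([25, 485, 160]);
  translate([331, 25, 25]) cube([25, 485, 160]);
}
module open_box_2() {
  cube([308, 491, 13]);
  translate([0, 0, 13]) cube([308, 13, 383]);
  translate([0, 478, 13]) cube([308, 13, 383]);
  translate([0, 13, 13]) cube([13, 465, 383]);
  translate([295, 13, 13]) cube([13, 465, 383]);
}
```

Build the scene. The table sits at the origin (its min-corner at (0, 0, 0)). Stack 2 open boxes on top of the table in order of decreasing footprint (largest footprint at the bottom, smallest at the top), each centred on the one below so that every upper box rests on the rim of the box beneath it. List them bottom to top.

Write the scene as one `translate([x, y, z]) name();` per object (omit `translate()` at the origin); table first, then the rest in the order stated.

table();
translate([580, 63, 770]) open_box();
translate([604, 85, 955]) open_box_2();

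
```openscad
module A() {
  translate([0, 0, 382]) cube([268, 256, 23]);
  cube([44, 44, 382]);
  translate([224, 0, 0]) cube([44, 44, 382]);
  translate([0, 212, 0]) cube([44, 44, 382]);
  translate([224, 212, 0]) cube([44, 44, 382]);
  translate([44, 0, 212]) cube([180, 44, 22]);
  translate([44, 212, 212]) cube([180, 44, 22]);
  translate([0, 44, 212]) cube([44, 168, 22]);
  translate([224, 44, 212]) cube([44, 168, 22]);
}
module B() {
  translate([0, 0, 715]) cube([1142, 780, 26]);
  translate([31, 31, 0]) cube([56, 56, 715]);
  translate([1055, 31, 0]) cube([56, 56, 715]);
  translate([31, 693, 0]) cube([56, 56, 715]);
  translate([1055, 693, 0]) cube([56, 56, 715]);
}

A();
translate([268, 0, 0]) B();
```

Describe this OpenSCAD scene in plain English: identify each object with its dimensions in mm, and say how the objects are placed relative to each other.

A is a four-legged stool. The seat is a 268×256×23 mm slab whose top surface is at z = 405 mm; four square legs, each 44×44 mm in cross-section, run from the floor (z = 0) to the underside of the seat, each flush with a corner of the seat. Four stretchers, 44 mm wide and 22 mm tall, connect adjacent legs with their undersides at z = 212 mm, each running between the inner faces of the legs it joins and aligned with the legs' outer faces on the other axis.

B is a table with a 1142×780 mm rectangular top, 26 mm thick, top surface at z = 741 mm, supported by four 56×56 mm square legs, each inset 31 mm from the nearest pair of top edges, running from the floor.

The table is against the stool's +x side, with their −y faces flush.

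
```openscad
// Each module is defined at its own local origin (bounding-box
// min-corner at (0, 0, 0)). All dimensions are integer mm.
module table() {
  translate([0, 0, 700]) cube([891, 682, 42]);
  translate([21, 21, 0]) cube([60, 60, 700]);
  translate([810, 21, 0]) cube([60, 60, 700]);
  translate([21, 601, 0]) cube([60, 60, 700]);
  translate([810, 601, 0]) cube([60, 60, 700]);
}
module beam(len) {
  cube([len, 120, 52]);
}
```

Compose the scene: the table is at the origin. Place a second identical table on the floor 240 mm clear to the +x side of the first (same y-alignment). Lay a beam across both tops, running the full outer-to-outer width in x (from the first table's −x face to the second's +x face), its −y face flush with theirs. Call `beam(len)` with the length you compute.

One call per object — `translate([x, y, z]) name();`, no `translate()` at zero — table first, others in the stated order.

table();
translate([1131, 0, 0]) table();
translate([0, 0, 742]) beam(2022);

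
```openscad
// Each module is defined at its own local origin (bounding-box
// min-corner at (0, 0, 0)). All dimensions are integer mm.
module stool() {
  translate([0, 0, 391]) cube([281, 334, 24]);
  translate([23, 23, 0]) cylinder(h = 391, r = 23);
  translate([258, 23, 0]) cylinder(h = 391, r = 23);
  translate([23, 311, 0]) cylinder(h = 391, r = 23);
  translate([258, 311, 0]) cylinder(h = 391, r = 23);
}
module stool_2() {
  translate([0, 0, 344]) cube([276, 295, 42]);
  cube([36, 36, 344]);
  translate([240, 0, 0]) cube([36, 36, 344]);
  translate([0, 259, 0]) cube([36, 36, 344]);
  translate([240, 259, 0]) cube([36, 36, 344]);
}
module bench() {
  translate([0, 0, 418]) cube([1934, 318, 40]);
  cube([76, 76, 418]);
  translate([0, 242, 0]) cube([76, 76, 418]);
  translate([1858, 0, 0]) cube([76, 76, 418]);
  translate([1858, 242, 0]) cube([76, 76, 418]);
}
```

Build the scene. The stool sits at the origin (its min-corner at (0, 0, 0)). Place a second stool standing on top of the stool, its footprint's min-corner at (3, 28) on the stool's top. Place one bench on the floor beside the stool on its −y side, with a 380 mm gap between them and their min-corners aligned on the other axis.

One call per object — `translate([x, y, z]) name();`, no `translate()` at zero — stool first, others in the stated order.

stool();
translate([3, 28, 415]) stool_2();
translate([0, -698, 0]) bench();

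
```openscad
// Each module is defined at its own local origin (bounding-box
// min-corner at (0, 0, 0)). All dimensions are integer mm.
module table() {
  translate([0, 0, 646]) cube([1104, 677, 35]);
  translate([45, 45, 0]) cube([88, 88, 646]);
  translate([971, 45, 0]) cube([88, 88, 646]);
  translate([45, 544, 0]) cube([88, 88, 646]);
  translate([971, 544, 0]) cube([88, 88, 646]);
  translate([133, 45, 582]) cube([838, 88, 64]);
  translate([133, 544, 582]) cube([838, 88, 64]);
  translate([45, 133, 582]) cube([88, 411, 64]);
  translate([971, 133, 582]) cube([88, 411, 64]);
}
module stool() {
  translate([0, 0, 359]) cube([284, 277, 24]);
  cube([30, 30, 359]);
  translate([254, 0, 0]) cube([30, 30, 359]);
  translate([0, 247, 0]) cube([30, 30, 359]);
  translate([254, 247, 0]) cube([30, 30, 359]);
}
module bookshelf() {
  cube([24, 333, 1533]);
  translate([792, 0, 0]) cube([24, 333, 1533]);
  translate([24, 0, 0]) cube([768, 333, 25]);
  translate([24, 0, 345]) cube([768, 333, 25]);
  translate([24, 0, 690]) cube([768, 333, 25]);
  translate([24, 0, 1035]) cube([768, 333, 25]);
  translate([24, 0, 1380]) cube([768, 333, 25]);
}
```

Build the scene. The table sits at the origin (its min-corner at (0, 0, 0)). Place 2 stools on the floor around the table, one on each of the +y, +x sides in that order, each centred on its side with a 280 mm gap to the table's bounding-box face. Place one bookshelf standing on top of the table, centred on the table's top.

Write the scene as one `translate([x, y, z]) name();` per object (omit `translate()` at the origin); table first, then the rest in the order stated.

table();
translate([410, 957, 0]) stool();
translate([1384, 200, 0]) stool();
translate([144, 172, 681]) bookshelf();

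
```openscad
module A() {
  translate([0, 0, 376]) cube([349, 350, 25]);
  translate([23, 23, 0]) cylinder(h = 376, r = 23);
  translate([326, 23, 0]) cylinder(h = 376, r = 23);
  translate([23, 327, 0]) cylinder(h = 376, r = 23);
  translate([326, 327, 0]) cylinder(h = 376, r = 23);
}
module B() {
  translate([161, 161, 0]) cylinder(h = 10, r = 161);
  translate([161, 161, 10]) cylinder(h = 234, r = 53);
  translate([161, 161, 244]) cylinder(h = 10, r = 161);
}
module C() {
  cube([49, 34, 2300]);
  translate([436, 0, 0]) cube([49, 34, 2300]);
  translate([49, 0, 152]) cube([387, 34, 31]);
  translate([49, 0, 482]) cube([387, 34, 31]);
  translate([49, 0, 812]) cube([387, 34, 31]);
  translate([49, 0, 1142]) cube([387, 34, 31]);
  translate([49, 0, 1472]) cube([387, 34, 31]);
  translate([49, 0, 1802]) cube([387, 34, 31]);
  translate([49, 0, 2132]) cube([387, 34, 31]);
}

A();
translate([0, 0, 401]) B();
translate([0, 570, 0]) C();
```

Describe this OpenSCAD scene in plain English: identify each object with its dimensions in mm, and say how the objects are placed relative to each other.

A is a four-legged stool. The seat is 349×350 mm, 25 mm thick, top at z = 401 mm. It stands on four round legs, each 46 mm in diameter, from z = 0 to the seat underside, each leg's axis is inset half a diameter from the nearest pair of seat edges (so the leg's bounding box is flush with the corner).

B is a spool: two coaxial disc flanges of radius 161 mm and thickness 10 mm, joined by a core cylinder of radius 53 mm and height 234 mm. The lower flange rests on z = 0 and the three cylinders share a vertical axis.

C is a straight ladder. Two 49×34 mm vertical rails, 2300 mm tall, stand 485 mm apart (outside-to-outside) with their front faces coplanar on the −y side. 7 rungs, each 34 mm deep and 31 mm tall, span between the inner faces of the rails, front faces flush with the rails. The lowest rung's underside is at z = 152 mm and rungs are spaced 330 mm apart (underside to underside).

The spool is on top of the stool. The ladder is on the floor beside the stool on its +y side.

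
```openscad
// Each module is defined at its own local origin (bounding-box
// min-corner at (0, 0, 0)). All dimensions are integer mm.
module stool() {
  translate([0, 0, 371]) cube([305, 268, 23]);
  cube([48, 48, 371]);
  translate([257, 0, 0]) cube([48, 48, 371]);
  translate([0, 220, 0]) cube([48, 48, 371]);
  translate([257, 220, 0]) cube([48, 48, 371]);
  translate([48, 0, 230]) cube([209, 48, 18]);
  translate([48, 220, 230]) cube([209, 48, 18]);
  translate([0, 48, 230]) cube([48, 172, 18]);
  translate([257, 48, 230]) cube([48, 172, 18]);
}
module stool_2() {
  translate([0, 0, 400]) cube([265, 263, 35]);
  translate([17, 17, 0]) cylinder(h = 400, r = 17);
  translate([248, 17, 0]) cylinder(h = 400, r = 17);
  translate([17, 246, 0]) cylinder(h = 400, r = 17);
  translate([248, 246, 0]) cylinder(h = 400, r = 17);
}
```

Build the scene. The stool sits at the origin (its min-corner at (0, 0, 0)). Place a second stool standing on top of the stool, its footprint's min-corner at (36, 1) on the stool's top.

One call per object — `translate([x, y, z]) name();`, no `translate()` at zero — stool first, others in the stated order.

stool();
translate([36, 1, 394]) stool_2();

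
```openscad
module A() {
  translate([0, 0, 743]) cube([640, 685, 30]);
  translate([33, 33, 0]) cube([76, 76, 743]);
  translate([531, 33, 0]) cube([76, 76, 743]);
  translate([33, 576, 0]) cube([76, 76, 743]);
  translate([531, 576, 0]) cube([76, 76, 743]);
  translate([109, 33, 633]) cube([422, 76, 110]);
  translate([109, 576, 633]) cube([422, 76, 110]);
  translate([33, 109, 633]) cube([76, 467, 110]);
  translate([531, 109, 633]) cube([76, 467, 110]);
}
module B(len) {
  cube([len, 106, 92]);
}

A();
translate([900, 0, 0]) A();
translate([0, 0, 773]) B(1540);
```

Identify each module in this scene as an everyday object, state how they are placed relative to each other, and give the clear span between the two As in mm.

A is a table. B is a beam. A beam spans the tops of two tables. The clear span between the two tables is 260 mm.

Second table starts at x = 900; first ends at x = 640; clear span = 900 − 640 = 260 mm.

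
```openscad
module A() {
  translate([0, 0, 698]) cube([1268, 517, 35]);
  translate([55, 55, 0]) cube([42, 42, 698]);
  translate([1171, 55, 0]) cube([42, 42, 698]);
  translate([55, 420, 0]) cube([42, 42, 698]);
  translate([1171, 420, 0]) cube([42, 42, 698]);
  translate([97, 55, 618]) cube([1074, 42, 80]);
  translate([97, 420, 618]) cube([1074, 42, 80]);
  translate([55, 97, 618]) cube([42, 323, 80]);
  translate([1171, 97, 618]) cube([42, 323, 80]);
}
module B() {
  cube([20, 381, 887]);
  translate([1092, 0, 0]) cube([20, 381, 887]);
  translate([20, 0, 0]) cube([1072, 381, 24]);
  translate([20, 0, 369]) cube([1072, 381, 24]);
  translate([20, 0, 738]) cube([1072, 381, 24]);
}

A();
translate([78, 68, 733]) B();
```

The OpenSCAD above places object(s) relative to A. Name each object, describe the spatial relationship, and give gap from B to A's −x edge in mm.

The bookshelf's min-x is at 78; the table's min-x is 0; gap = 78 mm.

A is a table. B is a bookshelf. The bookshelf is on top of the table, centred. The gap from the bookshelf to the table's −x edge is 78 mm.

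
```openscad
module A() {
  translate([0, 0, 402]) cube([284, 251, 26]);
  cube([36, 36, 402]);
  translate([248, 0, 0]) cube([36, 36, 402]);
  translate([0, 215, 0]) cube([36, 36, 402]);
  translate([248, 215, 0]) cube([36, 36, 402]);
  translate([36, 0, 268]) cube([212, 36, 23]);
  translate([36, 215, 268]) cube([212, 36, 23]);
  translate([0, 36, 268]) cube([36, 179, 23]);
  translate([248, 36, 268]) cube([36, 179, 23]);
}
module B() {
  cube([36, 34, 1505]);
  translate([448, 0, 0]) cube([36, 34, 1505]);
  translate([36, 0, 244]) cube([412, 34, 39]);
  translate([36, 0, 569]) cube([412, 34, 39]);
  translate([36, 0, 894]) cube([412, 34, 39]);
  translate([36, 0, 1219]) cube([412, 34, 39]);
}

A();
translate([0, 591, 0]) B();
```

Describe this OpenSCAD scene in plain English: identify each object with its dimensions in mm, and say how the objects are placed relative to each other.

A is a four-legged stool. The seat is a 284×251×26 mm slab whose top surface is at z = 428 mm; four square legs, each 36×36 mm in cross-section, run from the floor (z = 0) to the underside of the seat, each flush with a corner of the seat. Four stretchers, 36 mm wide and 23 mm tall, connect adjacent legs with their undersides at z = 268 mm, each running between the inner faces of the legs it joins and aligned with the legs' outer faces on the other axis.

B is a straight ladder. Two 36×34 mm vertical rails, 1505 mm tall, stand 484 mm apart (outside-to-outside) with their front faces coplanar on the −y side. 4 rungs, each 34 mm deep and 39 mm tall, span between the inner faces of the rails, front faces flush with the rails. The lowest rung's underside is at z = 244 mm and rungs are spaced 325 mm apart (underside to underside).

The ladder is on the floor beside the stool on its +y side.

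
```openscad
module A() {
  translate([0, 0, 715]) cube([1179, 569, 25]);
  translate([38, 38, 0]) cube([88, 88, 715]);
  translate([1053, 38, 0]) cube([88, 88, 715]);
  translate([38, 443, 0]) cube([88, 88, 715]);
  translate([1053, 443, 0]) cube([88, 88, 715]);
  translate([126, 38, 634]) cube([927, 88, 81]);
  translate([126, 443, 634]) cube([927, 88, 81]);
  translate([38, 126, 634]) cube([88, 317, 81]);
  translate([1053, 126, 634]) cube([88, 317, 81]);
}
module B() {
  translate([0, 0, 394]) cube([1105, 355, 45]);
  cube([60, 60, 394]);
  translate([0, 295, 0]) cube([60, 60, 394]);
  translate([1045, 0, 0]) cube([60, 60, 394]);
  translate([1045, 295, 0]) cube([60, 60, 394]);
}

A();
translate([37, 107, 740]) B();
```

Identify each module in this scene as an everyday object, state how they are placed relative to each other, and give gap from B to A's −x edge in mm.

The bench's min-x is at 37; the table's min-x is 0; gap = 37 mm.

A is a table. B is a bench. The bench is on top of the table, centred. The gap from the bench to the table's −x edge is 37 mm.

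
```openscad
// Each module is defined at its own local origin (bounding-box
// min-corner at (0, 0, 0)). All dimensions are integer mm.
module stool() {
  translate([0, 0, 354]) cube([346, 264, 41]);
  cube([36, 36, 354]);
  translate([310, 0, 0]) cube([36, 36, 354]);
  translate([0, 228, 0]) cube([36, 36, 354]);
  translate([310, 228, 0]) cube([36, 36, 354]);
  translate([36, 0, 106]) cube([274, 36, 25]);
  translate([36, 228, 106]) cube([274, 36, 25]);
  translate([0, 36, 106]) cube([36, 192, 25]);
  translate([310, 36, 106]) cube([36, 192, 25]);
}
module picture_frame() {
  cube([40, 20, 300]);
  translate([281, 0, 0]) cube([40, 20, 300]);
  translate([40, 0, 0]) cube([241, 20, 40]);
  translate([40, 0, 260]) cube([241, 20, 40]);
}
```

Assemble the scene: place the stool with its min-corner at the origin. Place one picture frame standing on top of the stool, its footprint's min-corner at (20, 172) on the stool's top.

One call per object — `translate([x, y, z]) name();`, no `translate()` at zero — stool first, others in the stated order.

stool();
translate([20, 172, 395]) picture_frame();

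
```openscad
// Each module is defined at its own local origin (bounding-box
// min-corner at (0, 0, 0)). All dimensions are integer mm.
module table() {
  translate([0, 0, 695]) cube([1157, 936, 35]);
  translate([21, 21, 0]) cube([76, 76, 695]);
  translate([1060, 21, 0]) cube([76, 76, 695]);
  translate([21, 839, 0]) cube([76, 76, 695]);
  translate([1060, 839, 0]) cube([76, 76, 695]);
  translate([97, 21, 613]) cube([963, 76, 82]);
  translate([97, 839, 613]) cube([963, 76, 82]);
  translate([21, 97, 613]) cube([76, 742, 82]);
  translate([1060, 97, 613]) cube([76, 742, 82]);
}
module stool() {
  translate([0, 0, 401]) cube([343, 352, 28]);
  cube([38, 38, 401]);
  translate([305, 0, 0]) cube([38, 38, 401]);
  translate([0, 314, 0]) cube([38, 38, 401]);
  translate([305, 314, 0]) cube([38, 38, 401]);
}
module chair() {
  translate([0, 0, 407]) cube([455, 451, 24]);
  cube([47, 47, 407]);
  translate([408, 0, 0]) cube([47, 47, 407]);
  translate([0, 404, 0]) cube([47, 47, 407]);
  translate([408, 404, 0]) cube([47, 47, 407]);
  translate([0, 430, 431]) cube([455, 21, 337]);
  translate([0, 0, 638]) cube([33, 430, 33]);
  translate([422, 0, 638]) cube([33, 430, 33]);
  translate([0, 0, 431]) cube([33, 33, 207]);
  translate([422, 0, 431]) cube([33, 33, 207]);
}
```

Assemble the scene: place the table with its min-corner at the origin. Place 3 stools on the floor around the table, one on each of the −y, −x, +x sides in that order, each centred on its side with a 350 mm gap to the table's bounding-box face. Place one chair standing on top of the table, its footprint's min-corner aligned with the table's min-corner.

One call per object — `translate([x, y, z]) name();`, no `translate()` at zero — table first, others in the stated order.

table();
translate([407, -702, 0]) stool();
translate([-693, 292, 0]) stool();
translate([1507, 292, 0]) stool();
translate([0, 0, 730]) chair();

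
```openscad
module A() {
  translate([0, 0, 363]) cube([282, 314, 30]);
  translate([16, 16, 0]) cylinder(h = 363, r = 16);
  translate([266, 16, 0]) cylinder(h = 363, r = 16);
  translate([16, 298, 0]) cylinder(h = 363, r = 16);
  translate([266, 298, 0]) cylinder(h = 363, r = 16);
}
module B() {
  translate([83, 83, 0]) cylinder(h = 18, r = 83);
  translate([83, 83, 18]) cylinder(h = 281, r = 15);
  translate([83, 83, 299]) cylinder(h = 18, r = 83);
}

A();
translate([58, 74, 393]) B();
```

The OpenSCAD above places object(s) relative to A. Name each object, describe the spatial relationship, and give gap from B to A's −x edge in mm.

A is a stool. B is a spool. The spool is on top of the stool, centred. The gap from the spool to the stool's −x edge is 58 mm.

The spool's min-x is at 58; the stool's min-x is 0; gap = 58 mm.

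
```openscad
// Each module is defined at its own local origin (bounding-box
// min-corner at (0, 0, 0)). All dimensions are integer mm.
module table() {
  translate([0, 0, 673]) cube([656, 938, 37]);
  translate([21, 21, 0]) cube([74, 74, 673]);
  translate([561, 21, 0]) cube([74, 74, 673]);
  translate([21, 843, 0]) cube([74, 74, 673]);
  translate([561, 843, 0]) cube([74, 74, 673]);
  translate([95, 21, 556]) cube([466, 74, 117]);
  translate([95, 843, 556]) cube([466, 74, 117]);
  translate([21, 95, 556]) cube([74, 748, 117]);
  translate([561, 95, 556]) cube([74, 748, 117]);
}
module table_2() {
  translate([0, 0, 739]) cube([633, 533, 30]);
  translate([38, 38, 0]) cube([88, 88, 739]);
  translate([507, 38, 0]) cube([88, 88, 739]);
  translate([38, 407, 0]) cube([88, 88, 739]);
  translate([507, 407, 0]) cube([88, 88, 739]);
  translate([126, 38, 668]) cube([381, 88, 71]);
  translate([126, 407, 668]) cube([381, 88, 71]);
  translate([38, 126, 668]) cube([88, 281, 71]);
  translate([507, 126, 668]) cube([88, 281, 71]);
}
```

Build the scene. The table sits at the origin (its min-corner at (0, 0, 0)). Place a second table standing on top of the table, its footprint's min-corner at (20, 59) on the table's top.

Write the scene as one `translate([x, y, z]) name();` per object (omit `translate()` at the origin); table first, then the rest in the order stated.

table();
translate([20, 59, 710]) table_2();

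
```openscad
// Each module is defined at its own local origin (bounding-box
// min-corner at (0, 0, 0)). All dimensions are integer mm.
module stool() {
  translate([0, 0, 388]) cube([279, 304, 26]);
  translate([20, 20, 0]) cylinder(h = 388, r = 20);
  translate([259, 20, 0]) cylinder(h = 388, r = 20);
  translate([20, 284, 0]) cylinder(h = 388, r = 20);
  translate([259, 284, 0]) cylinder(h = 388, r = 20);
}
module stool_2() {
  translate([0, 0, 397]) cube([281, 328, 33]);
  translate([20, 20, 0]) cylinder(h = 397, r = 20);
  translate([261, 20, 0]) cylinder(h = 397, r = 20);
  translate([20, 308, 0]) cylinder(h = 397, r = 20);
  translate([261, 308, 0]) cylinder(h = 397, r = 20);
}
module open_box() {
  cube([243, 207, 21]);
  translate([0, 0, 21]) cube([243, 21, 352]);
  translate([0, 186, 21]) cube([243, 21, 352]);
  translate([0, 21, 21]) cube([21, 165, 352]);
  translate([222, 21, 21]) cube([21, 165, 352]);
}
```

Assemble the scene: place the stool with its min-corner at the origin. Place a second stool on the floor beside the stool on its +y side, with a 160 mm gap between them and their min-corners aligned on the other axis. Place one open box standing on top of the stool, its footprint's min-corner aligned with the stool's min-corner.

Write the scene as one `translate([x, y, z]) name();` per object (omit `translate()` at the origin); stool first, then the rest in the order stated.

stool();
translate([0, 464, 0]) stool_2();
translate([0, 0, 414]) open_box();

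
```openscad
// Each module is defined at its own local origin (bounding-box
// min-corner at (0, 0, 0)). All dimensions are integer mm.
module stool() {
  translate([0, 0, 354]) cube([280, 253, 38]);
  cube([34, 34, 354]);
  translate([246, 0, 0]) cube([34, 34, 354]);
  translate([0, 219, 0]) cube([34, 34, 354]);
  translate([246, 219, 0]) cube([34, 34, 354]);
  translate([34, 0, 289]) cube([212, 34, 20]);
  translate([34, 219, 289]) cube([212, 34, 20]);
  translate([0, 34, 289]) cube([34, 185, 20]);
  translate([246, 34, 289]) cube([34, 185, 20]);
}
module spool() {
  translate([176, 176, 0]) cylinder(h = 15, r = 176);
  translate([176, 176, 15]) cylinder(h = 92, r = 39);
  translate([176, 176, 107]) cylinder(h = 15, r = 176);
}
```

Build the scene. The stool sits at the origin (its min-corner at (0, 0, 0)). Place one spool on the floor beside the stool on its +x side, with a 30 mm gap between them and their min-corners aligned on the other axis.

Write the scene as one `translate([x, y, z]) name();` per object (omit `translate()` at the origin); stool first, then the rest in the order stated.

stool();
translate([310, 0, 0]) spool();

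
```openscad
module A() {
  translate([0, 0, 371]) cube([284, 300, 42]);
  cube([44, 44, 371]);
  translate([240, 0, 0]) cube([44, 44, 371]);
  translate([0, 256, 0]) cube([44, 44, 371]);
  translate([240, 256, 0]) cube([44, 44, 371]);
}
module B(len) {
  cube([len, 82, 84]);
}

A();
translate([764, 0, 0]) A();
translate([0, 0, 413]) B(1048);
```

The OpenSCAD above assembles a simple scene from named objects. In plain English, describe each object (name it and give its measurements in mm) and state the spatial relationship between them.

A is a four-legged stool. The seat is a 284×300×42 mm slab whose top surface is at z = 413 mm; four square legs, each 44×44 mm in cross-section, run from the floor (z = 0) to the underside of the seat, each flush with a corner of the seat.

B is a rectangular beam 1048 mm long (x), 82 mm deep (y), 84 mm thick (z).

The beam spans the tops of two stools placed 480 mm apart, resting at z = 413 mm.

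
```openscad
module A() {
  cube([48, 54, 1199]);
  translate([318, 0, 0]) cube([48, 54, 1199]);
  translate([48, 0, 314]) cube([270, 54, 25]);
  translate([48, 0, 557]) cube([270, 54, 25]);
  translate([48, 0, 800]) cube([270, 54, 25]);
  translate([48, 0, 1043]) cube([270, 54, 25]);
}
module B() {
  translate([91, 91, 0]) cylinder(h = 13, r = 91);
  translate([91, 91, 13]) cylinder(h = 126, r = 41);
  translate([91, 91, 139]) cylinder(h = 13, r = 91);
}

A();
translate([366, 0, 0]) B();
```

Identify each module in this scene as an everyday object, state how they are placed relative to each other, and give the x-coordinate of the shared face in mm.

The ladder's +x face and the spool's −x face are both at x = 366 mm.

A is a ladder. B is a spool. The spool is against the ladder's +x side, with their −y faces flush. The x-coordinate of the shared face is 366 mm.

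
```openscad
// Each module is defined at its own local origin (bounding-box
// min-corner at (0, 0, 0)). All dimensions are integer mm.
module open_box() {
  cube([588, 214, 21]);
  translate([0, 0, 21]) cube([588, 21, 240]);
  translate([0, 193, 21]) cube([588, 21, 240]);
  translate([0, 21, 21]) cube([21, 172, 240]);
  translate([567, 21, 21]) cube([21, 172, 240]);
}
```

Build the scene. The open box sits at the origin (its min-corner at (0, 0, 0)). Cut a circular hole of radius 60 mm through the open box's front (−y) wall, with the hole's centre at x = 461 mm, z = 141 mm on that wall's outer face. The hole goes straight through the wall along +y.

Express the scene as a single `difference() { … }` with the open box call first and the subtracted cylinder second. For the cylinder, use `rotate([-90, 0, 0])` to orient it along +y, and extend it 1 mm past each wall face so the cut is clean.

difference() {
  open_box();
  translate([461, -1, 141]) rotate([-90, 0, 0]) cylinder(h = 23, r = 60);
}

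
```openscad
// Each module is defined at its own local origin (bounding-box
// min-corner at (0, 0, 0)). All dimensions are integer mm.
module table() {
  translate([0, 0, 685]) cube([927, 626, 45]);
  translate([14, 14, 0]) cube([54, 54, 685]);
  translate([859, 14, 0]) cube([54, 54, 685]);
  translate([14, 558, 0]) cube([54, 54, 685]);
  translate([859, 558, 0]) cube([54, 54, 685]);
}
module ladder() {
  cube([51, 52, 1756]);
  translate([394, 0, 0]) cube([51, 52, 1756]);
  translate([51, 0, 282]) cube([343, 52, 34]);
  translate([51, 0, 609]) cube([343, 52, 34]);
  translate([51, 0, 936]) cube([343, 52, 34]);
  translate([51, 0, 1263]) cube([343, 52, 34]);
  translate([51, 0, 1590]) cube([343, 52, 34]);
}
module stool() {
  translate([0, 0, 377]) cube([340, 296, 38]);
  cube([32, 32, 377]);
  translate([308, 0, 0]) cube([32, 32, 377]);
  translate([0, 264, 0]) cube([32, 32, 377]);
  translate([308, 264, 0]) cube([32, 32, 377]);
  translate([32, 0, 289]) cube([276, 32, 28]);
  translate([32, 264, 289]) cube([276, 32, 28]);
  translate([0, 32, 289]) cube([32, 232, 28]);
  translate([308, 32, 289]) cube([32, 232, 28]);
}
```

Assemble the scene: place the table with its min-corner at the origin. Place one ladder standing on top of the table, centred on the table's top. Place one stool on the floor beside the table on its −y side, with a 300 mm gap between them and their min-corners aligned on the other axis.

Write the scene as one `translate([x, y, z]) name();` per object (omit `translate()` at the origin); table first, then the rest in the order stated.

table();
translate([241, 287, 730]) ladder();
translate([0, -596, 0]) stool();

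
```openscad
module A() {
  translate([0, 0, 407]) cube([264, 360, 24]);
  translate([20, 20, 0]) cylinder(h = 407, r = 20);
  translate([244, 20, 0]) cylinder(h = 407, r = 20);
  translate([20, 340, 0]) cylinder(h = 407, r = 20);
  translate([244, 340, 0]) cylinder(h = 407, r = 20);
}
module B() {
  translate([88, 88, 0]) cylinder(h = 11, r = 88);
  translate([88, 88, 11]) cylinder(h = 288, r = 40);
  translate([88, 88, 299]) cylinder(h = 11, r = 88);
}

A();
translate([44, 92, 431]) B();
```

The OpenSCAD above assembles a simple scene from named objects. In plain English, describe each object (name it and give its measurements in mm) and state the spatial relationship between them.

A is a four-legged stool. The seat is 264×360 mm, 24 mm thick, top at z = 431 mm. It stands on four round legs, each 40 mm in diameter, from z = 0 to the seat underside, each leg's axis is inset half a diameter from the nearest pair of seat edges (so the leg's bounding box is flush with the corner).

B is a spool: two coaxial disc flanges of radius 88 mm and thickness 11 mm, joined by a core cylinder of radius 40 mm and height 288 mm. The lower flange rests on z = 0 and the three cylinders share a vertical axis.

The spool is on top of the stool, centred.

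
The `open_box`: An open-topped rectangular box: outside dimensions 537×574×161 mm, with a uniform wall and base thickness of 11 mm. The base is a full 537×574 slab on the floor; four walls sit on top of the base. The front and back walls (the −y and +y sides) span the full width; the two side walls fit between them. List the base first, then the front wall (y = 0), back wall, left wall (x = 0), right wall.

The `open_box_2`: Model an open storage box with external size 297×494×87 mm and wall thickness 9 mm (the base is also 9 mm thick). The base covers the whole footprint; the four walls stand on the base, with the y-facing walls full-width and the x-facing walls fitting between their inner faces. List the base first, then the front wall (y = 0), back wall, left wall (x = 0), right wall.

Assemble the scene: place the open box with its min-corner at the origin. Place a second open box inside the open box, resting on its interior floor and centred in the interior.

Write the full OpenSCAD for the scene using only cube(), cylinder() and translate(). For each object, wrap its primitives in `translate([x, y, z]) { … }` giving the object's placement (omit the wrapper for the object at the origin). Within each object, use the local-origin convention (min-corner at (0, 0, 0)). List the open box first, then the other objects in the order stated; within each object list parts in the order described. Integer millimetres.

cube([537, 574, 11]);
translate([0, 0, 11]) cube([537, 11, 150]);
translate([0, 563, 11]) cube([537, 11, 150]);
translate([0, 11, 11]) cube([11, 552, 150]);
translate([526, 11, 11]) cube([11, 552, 150]);
translate([120, 40, 11]) {
  cube([297, 494, 9]);
  translate([0, 0, 9]) cube([297, 9, 78]);
  translate([0, 485, 9]) cube([297, 9, 78]);
  translate([0, 9, 9]) cube([9, 476, 78]);
  translate([288, 9, 9]) cube([9, 476, 78]);
}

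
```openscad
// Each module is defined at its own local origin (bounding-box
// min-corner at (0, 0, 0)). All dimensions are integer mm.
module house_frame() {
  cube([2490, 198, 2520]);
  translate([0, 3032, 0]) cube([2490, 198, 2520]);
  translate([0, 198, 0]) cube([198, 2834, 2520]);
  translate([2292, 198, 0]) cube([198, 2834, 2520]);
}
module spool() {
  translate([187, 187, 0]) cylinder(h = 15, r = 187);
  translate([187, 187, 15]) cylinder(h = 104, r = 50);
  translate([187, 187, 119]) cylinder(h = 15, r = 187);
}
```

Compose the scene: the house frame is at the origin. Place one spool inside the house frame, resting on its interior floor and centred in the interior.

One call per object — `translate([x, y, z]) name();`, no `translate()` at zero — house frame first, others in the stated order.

house_frame();
translate([1058, 1428, 0]) spool();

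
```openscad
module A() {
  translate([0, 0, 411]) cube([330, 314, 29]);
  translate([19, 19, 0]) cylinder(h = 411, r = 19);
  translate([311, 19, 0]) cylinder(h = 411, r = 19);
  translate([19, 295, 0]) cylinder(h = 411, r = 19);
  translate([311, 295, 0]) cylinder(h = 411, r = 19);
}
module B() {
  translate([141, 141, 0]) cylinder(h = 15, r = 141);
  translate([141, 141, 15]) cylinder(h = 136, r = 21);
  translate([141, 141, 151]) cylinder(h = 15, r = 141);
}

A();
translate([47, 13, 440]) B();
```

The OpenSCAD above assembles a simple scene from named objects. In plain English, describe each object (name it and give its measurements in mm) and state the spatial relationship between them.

A is a four-legged stool. The seat is 330×314 mm, 29 mm thick, top at z = 440 mm. It stands on four round legs, each 38 mm in diameter, from z = 0 to the seat underside, each leg's axis is inset half a diameter from the nearest pair of seat edges (so the leg's bounding box is flush with the corner).

B is a spool: two coaxial disc flanges of radius 141 mm and thickness 15 mm, joined by a core cylinder of radius 21 mm and height 136 mm. The lower flange rests on z = 0 and the three cylinders share a vertical axis.

The spool is on top of the stool.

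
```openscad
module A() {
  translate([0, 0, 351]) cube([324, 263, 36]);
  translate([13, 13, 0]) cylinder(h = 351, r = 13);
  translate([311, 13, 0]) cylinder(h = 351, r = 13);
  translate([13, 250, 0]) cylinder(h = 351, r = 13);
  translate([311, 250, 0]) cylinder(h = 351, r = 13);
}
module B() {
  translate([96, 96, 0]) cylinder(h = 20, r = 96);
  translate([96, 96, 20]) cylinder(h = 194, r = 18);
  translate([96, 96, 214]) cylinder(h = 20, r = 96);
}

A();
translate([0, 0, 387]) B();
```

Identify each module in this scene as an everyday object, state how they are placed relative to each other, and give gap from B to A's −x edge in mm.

A is a stool. B is a spool. The spool is on top of the stool. The gap from the spool to the stool's −x edge is 0 mm.

The spool's min-x is at 0; the stool's min-x is 0; gap = 0 mm.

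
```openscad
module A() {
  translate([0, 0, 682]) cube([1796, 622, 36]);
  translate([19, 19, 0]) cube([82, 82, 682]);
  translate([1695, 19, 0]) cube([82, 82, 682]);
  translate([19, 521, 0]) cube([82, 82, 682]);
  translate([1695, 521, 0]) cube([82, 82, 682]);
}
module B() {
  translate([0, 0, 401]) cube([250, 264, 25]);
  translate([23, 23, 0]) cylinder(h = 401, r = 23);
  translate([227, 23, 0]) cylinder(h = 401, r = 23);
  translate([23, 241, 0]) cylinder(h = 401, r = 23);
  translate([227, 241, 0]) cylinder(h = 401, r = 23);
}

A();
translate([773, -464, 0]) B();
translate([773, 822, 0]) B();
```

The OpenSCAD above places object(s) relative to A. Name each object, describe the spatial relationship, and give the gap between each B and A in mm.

Each stool's nearest face is 200 mm from the table's bounding box.

A is a table. B is a stool. Two stools sit around the table at the −y, +y sides. The gap between each stool and the table is 200 mm.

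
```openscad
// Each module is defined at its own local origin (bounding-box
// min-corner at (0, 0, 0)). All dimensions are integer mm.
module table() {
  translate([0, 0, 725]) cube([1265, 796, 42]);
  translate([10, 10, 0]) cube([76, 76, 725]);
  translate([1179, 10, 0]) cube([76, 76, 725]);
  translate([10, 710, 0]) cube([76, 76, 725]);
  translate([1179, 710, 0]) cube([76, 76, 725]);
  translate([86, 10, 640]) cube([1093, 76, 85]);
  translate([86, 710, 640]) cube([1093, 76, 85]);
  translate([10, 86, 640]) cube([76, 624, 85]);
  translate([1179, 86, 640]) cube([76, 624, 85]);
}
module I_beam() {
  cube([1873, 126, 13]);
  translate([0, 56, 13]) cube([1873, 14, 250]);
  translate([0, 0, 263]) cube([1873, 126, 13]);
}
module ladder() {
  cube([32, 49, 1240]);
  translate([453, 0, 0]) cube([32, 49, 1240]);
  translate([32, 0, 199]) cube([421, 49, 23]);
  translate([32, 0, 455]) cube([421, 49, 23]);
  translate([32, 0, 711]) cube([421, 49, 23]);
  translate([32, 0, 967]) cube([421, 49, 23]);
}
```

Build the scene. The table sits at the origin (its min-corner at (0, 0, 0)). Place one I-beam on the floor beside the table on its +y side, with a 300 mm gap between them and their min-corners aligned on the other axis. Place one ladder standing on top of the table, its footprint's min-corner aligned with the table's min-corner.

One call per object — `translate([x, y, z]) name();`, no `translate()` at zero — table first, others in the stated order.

table();
translate([0, 1096, 0]) I_beam();
translate([0, 0, 767]) ladder();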